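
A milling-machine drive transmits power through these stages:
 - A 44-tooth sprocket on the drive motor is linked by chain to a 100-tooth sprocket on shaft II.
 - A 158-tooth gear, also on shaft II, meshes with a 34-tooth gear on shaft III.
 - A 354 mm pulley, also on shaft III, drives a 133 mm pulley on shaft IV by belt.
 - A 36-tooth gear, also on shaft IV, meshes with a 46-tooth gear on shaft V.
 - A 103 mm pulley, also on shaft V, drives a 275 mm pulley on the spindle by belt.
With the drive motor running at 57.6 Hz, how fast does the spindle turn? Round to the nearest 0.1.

chain 100/44 = 2.2727 → 57.6/2.2727 = 25.344 Hz
gear mesh 34/158 = 0.21519 → 25.344/0.21519 = 117.78 Hz
belt 133/354 = 0.37571 → 117.78/0.37571 = 313.48 Hz
gear mesh 46/36 = 1.2778 → 313.48/1.2778 = 245.33 Hz
belt 275/103 = 2.6699 → 245.33/2.6699 = 91.887 Hz

91.9 Hz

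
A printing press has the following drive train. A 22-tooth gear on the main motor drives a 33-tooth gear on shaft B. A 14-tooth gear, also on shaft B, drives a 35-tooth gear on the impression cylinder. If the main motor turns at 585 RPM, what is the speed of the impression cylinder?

the main motor → shaft B (gear mesh, 33/22): 585 ÷ 1.5 = 390 RPM
shaft B → the impression cylinder (gear mesh, 35/14): 390 ÷ 2.5 = 156 RPM

156 RPM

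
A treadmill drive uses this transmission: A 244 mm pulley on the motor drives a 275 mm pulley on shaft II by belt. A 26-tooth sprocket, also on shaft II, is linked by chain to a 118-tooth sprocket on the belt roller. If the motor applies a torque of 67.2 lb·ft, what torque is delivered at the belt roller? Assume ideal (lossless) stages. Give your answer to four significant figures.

Belt: ratio = 275/244 = 1.127; torque at shaft II = 67.2 × 1.127 = 75.738 lb·ft.
Chain: ratio = 118/26 = 4.5385; torque at the belt roller = 75.738 × 4.5385 = 343.73 lb·ft.

343.7 lb·ft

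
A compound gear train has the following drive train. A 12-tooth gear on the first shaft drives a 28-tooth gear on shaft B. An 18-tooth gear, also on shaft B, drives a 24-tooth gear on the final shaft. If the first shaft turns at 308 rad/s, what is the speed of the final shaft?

the first shaft → shaft B (gear mesh, 28/12): 308 ÷ 2.3333 = 132 rad/s
shaft B → the final shaft (gear mesh, 24/18): 132 ÷ 1.3333 = 99 rad/s

99 rad/s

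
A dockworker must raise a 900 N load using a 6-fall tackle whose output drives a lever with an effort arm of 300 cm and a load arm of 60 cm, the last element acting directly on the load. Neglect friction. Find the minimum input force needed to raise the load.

Block-and-tackle MA = number of supporting rope parts = 6.
Lever MA = effort arm / load arm = 300/60 = 5.
Combined ideal MA = 6 × 5 = 30.
Effort = load / MA = 900 / 30 = 30 N.

30 N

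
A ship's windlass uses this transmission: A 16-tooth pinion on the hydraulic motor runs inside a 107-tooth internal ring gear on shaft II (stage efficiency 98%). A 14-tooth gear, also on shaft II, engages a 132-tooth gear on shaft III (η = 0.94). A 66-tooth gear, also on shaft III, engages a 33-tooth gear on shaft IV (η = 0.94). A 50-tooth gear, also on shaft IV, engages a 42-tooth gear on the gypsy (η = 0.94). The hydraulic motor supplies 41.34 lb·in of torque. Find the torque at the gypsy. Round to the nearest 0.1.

891.1 lb·in

internal gear 107/16 = 6.6875 → τ = 41.34·6.6875·0.98 = 270.93 lb·in
gear mesh 132/14 = 9.4286 → τ = 270.93·9.4286·0.94 = 2401.2 lb·in
gear mesh 33/66 = 0.5 → τ = 2401.2·0.5·0.94 = 1128.6 lb·in
gear mesh 42/50 = 0.84 → τ = 1128.6·0.84·0.94 = 891.13 lb·in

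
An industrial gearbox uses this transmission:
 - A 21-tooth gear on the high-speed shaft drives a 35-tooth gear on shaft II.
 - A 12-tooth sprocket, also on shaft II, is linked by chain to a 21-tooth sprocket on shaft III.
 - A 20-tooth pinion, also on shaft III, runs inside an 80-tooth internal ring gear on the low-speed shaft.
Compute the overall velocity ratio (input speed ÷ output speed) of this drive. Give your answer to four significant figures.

Each stage contributes driven/driver: gear mesh 35/21 = 1.6667, chain 21/12 = 1.75, internal gear 80/20 = 4.
Overall: 1.6667 × 1.75 × 4 = 11.667.

11.67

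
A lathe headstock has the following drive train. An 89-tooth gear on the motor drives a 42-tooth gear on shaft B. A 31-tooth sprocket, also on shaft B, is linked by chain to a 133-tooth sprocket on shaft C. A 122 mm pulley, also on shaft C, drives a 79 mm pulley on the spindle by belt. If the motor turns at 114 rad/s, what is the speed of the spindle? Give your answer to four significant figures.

gear mesh 42/89 = 0.47191 → 114/0.47191 = 241.57 rad/s
chain 133/31 = 4.2903 → 241.57/4.2903 = 56.306 rad/s
belt 79/122 = 0.64754 → 56.306/0.64754 = 86.954 rad/s

86.95 rad/s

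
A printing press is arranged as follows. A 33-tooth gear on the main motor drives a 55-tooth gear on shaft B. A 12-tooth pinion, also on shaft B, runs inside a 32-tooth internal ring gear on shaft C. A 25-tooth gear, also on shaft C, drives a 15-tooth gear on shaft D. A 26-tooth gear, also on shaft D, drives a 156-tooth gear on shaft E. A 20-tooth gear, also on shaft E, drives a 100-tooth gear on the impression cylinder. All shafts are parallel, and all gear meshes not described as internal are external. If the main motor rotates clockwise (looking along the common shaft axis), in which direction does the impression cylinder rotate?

the main motor → shaft B: external mesh, 1 reversal → CCW.
shaft B → shaft C: internal mesh, same direction → CCW.
shaft C → shaft D: external mesh, 1 reversal → CW.
shaft D → shaft E: external mesh, 1 reversal → CCW.
shaft E → the impression cylinder: external mesh, 1 reversal → CW.
4 reversals in total — an even number — so the impression cylinder turns the same way as the main motor.

clockwise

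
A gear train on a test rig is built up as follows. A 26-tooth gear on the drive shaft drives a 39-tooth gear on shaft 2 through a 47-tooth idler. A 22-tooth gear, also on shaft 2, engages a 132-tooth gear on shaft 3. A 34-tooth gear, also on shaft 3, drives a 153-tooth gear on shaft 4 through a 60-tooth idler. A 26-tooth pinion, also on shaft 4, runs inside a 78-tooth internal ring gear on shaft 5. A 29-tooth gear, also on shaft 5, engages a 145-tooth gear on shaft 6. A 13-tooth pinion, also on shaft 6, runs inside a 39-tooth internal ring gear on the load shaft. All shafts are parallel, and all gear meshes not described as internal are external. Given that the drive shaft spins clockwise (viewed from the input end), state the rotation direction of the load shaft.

clockwise

the drive shaft → shaft 2: driver → idler → driven is 2 external meshes, 2 reversals → CW.
shaft 2 → shaft 3: external mesh, 1 reversal → CCW.
shaft 3 → shaft 4: driver → idler → driven is 2 external meshes, 2 reversals → CCW.
shaft 4 → shaft 5: internal mesh, same direction → CCW.
shaft 5 → shaft 6: external mesh, 1 reversal → CW.
shaft 6 → the load shaft: internal mesh, same direction → CW.
6 reversals in total — an even number — so the load shaft turns the same way as the drive shaft.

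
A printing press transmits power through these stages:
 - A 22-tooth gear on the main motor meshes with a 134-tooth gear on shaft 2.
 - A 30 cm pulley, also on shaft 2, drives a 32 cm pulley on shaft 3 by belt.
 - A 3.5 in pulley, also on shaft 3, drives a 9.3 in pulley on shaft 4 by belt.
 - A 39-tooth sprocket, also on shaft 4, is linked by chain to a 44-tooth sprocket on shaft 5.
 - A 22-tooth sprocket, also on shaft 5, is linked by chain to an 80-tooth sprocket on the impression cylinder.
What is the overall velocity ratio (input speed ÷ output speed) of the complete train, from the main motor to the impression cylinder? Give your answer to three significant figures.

Each stage contributes driven/driver: gear mesh 134/22 = 6.0909, belt 32/30 = 1.0667, belt 9.3/3.5 = 2.6571, chain 44/39 = 1.1282, chain 80/22 = 3.6364.
Overall: 6.0909 × 1.0667 × 2.6571 × 1.1282 × 3.6364 = 70.824.

70.8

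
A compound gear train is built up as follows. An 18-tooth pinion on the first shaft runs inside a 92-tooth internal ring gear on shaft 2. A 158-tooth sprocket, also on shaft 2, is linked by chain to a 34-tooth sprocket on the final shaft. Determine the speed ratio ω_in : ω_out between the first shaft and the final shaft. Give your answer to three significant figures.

Each stage contributes driven/driver: internal gear 92/18 = 5.1111, chain 34/158 = 0.21519.
Overall: 5.1111 × 0.21519 = 1.0999.

1.10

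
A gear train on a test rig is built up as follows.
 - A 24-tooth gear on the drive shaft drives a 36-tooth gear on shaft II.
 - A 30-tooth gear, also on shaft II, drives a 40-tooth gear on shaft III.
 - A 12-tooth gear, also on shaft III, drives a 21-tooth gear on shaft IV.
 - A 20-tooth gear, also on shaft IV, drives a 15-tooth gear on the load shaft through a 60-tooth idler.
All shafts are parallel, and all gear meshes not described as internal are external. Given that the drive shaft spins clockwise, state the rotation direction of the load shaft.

the drive shaft → shaft II: external mesh, 1 reversal → CCW.
shaft II → shaft III: external mesh, 1 reversal → CW.
shaft III → shaft IV: external mesh, 1 reversal → CCW.
shaft IV → the load shaft: driver → idler → driven is 2 external meshes, 2 reversals → CCW.
5 reversals in total — an odd number — so the load shaft turns opposite to the drive shaft.

counterclockwise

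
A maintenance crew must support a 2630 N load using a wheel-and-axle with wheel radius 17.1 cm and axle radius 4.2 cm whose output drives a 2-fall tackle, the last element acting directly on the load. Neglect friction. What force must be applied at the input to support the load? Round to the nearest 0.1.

323.0 N

Wheel-and-axle MA = R/r = 17.1/4.2 = 4.0714.
Block-and-tackle MA = number of supporting rope parts = 2.
Combined ideal MA = 4.0714 × 2 = 8.1429.
Effort = load / MA = 2630 / 8.1429 = 322.98 N.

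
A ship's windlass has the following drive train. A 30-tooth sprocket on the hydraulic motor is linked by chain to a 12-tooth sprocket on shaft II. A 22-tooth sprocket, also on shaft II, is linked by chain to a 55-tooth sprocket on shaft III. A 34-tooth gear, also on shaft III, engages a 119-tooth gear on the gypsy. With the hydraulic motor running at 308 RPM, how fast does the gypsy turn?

88 RPM

chain 12/30 = 0.4 → 308/0.4 = 770 RPM
chain 55/22 = 2.5 → 770/2.5 = 308 RPM
gear mesh 119/34 = 3.5 → 308/3.5 = 88 RPM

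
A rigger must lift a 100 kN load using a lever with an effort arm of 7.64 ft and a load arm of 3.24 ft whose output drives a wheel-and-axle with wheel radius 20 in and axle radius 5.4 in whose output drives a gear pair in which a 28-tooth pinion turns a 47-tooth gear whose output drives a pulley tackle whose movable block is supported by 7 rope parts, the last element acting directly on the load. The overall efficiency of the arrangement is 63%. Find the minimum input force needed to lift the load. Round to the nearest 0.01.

Lever MA = effort arm / load arm = 7.64/3.24 = 2.358.
Wheel-and-axle MA = R/r = 20/5.4 = 3.7037.
Gear pair MA = 47/28 = 1.6786.
Block-and-tackle MA = number of supporting rope parts = 7.
Combined ideal MA = 2.358 × 3.7037 × 1.6786 × 7 = 102.62.
Actual MA = 102.62 × 0.63 = 64.649.
Effort = load / actual MA = 100 / 64.649 = 1.5468 kN.

1.55 kN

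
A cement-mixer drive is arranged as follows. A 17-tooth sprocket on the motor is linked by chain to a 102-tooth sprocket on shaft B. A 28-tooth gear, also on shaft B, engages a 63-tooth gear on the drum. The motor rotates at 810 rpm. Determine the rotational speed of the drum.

60 rpm

chain 102/17 = 6 → 810/6 = 135 rpm
gear mesh 63/28 = 2.25 → 135/2.25 = 60 rpm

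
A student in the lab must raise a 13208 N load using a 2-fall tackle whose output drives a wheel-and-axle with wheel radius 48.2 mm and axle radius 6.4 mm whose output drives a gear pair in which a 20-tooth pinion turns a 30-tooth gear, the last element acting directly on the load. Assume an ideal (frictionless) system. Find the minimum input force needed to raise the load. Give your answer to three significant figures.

585 N

Block-and-tackle MA = number of supporting rope parts = 2.
Wheel-and-axle MA = R/r = 48.2/6.4 = 7.5312.
Gear pair MA = 30/20 = 1.5.
Combined ideal MA = 2 × 7.5312 × 1.5 = 22.594.
Effort = load / MA = 13208 / 22.594 = 584.59 N.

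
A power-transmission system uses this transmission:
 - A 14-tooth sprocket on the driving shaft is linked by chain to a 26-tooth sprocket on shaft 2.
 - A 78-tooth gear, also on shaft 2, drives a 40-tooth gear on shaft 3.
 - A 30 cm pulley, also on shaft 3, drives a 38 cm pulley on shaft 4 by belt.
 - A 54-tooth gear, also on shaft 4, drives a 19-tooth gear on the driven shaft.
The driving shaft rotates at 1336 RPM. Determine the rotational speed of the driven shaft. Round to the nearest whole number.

chain 26/14 = 1.8571 → 1336/1.8571 = 719.38 RPM
gear mesh 40/78 = 0.51282 → 719.38/0.51282 = 1402.8 RPM
belt 38/30 = 1.2667 → 1402.8/1.2667 = 1107.5 RPM
gear mesh 19/54 = 0.35185 → 1107.5/0.35185 = 3147.6 RPM

3148 RPM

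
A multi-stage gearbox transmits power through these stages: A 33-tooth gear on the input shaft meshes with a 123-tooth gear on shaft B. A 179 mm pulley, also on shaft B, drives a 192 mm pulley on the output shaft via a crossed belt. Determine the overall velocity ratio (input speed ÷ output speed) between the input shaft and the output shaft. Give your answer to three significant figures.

Each stage contributes driven/driver: gear mesh 123/33 = 3.7273, belt 192/179 = 1.0726.
Overall: 3.7273 × 1.0726 = 3.998.

4.00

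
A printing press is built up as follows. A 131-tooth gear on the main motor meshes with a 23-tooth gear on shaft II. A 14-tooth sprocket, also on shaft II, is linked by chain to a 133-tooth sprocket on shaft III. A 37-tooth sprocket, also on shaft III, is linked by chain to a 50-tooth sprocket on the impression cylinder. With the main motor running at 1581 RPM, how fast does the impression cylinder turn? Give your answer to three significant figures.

701 RPM

gear mesh 23/131 = 0.17557 → 1581/0.17557 = 9004.8 RPM
chain 133/14 = 9.5 → 9004.8/9.5 = 947.88 RPM
chain 50/37 = 1.3514 → 947.88/1.3514 = 701.43 RPM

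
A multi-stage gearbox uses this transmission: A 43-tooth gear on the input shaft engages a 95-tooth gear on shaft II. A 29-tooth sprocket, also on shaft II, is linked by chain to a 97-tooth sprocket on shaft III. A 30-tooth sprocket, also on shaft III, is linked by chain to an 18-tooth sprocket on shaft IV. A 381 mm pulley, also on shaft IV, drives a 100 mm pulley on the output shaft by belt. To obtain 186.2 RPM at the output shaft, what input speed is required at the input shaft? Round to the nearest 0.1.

Overall ratio R = 2.2093 × 3.3448 × 0.6 × 0.26247 = 1.1637.
Required input speed = output speed × R = 186.2 × 1.1637 = 216.69 RPM.

216.7 RPM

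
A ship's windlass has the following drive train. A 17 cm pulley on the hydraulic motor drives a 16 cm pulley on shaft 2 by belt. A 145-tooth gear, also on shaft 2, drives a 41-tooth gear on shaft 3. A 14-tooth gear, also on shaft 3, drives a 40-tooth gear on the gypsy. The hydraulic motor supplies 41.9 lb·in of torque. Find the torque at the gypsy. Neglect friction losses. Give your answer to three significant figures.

31.9 lb·in

After the belt (16/17): 41.9 × 0.94118 = 39.435 lb·in
After the gear mesh (41/145): 39.435 × 0.28276 = 11.151 lb·in
After the gear mesh (40/14): 11.151 × 2.8571 = 31.859 lb·in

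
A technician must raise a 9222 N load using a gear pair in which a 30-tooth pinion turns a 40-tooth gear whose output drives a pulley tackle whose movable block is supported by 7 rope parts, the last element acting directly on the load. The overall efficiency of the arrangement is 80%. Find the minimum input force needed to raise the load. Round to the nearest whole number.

Gear pair MA = 40/30 = 1.3333.
Block-and-tackle MA = number of supporting rope parts = 7.
Combined ideal MA = 1.3333 × 7 = 9.3333.
Actual MA = 9.3333 × 0.80 = 7.4667.
Effort = load / actual MA = 9222 / 7.4667 = 1235.1 N.

1235 N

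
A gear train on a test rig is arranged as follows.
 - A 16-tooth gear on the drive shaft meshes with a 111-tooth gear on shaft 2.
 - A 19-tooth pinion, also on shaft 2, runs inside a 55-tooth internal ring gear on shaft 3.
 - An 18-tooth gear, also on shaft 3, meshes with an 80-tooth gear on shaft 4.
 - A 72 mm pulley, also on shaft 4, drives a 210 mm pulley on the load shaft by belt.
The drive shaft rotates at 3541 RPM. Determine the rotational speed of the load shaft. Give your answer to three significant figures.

Gear mesh: ratio = 111/16 = 6.9375, so shaft 2 turns at 3541 / 6.9375 = 510.41 RPM.
Internal gear: ratio = 55/19 = 2.8947, so shaft 3 turns at 510.41 / 2.8947 = 176.32 RPM.
Gear mesh: ratio = 80/18 = 4.4444, so shaft 4 turns at 176.32 / 4.4444 = 39.673 RPM.
Belt: ratio = 210/72 = 2.9167, so the load shaft turns at 39.673 / 2.9167 = 13.602 RPM.

13.6 RPM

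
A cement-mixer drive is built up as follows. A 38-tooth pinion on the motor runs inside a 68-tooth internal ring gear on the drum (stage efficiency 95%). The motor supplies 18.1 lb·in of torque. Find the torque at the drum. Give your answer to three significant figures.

30.8 lb·in

internal gear 68/38 = 1.7895 → τ = 18.1·1.7895·0.95 = 30.77 lb·in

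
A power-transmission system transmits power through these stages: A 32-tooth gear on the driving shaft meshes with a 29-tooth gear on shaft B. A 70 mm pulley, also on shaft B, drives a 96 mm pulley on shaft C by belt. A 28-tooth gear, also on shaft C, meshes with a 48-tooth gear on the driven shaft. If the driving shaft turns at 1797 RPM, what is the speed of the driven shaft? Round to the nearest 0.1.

Gear mesh: ratio = 29/32 = 0.90625, so shaft B turns at 1797 / 0.90625 = 1982.9 RPM.
Belt: ratio = 96/70 = 1.3714, so shaft C turns at 1982.9 / 1.3714 = 1445.9 RPM.
Gear mesh: ratio = 48/28 = 1.7143, so the driven shaft turns at 1445.9 / 1.7143 = 843.42 RPM.

843.4 RPM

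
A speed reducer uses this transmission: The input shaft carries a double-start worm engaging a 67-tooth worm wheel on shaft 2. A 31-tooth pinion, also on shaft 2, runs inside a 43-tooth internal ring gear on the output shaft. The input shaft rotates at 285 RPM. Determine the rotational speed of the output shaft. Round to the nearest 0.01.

the input shaft → shaft 2 (worm, 67/2): 285 ÷ 33.5 = 8.5075 RPM
shaft 2 → the output shaft (internal gear, 43/31): 8.5075 ÷ 1.3871 = 6.1333 RPM

6.13 RPM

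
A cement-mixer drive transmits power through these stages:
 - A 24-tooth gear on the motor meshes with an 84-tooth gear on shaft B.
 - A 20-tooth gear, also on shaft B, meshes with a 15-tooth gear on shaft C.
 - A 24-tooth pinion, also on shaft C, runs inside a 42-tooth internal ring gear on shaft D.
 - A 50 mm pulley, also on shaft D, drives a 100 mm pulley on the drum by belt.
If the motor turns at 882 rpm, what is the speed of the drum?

96 rpm

gear mesh 84/24 = 3.5 → 882/3.5 = 252 rpm
gear mesh 15/20 = 0.75 → 252/0.75 = 336 rpm
internal gear 42/24 = 1.75 → 336/1.75 = 192 rpm
belt 100/50 = 2 → 192/2 = 96 rpm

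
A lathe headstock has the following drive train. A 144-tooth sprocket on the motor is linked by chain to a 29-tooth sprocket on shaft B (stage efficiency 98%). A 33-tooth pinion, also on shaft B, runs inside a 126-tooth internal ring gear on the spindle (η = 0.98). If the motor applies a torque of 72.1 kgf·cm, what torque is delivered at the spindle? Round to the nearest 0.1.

53.2 kgf·cm

chain 29/144 = 0.20139 → τ = 72.1·0.20139·0.98 = 14.23 kgf·cm
internal gear 126/33 = 3.8182 → τ = 14.23·3.8182·0.98 = 53.245 kgf·cm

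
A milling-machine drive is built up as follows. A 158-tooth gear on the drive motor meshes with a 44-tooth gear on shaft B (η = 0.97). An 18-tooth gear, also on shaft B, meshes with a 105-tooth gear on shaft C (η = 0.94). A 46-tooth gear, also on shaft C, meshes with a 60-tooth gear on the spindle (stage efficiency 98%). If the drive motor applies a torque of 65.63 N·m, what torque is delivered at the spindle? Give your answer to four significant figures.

gear mesh 44/158 = 0.27848 → τ = 65.63·0.27848·0.97 = 17.728 N·m
gear mesh 105/18 = 5.8333 → τ = 17.728·5.8333·0.94 = 97.211 N·m
gear mesh 60/46 = 1.3043 → τ = 97.211·1.3043·0.98 = 124.26 N·m

124.3 N·m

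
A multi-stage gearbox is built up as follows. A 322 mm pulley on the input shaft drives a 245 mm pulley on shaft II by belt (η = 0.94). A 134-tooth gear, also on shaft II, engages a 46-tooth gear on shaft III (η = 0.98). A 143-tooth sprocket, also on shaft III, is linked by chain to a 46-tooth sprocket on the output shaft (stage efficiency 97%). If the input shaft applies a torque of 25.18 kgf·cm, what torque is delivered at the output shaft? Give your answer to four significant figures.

Belt: ratio = 245/322 = 0.76087; torque at shaft II = 25.18 × 0.76087 × 0.94 = 18.009 kgf·cm.
Gear mesh: ratio = 46/134 = 0.34328; torque at shaft III = 18.009 × 0.34328 × 0.98 = 6.0586 kgf·cm.
Chain: ratio = 46/143 = 0.32168; torque at the output shaft = 6.0586 × 0.32168 × 0.97 = 1.8905 kgf·cm.

1.890 kgf·cm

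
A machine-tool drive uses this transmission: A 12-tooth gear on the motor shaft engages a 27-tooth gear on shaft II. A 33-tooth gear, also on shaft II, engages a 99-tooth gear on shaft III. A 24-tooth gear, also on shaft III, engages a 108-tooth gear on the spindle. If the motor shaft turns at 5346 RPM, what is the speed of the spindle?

Gear mesh: ratio = 27/12 = 2.25, so shaft II turns at 5346 / 2.25 = 2376 RPM.
Gear mesh: ratio = 99/33 = 3, so shaft III turns at 2376 / 3 = 792 RPM.
Gear mesh: ratio = 108/24 = 4.5, so the spindle turns at 792 / 4.5 = 176 RPM.

176 RPM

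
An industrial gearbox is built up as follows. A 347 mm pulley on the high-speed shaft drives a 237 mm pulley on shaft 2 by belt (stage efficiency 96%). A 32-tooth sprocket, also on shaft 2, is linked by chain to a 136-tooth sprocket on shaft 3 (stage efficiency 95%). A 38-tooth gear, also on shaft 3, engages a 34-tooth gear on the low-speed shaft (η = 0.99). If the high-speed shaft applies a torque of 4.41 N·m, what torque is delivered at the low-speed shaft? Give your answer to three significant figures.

10.3 N·m

belt 237/347 = 0.683 → τ = 4.41·0.683·0.96 = 2.8915 N·m
chain 136/32 = 4.25 → τ = 2.8915·4.25·0.95 = 11.675 N·m
gear mesh 34/38 = 0.89474 → τ = 11.675·0.89474·0.99 = 10.341 N·m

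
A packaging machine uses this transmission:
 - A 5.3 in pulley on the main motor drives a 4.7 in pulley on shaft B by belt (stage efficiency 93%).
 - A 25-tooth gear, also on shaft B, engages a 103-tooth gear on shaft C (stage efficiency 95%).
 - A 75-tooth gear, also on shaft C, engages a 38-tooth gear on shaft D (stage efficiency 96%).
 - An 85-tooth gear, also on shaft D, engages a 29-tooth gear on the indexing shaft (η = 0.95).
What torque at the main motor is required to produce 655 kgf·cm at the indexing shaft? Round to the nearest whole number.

1287 kgf·cm

Overall ratio R = 0.88679 × 4.12 × 0.50667 × 0.34118 = 0.63157; overall efficiency η = 0.93 × 0.95 × 0.96 × 0.95 = 0.8058.
Input torque = output torque / (R × η) = 655 / (0.63157 × 0.8058) = 1287.1 kgf·cm.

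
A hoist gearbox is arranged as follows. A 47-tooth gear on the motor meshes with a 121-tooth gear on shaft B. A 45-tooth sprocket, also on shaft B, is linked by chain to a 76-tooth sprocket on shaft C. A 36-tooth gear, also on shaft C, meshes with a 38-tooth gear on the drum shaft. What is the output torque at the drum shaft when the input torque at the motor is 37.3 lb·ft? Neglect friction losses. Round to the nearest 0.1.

Gear mesh: ratio = 121/47 = 2.5745; torque at shaft B = 37.3 × 2.5745 = 96.028 lb·ft.
Chain: ratio = 76/45 = 1.6889; torque at shaft C = 96.028 × 1.6889 = 162.18 lb·ft.
Gear mesh: ratio = 38/36 = 1.0556; torque at the drum shaft = 162.18 × 1.0556 = 171.19 lb·ft.

171.2 lb·ft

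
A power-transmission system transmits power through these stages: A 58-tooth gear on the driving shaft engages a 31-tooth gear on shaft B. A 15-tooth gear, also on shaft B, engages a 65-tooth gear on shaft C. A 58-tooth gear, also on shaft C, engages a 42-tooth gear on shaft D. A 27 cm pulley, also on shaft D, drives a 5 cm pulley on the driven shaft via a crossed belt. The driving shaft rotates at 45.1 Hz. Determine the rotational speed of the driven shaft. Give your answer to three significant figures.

145 Hz

Gear mesh: ratio = 31/58 = 0.53448, so shaft B turns at 45.1 / 0.53448 = 84.381 Hz.
Gear mesh: ratio = 65/15 = 4.3333, so shaft C turns at 84.381 / 4.3333 = 19.472 Hz.
Gear mesh: ratio = 42/58 = 0.72414, so shaft D turns at 19.472 / 0.72414 = 26.891 Hz.
Belt: ratio = 5/27 = 0.18519, so the driven shaft turns at 26.891 / 0.18519 = 145.21 Hz.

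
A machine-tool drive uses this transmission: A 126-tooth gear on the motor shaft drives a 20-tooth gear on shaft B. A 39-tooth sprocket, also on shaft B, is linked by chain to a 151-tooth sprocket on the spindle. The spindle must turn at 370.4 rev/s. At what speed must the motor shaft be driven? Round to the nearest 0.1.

227.6 rev/s

Overall ratio R = 0.15873 × 3.8718 = 0.61457.
Required input speed = output speed × R = 370.4 × 0.61457 = 227.64 rev/s.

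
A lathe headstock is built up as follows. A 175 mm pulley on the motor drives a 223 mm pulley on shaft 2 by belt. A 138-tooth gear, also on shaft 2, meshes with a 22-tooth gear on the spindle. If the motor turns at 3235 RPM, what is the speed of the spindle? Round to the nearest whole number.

belt 223/175 = 1.2743 → 3235/1.2743 = 2538.7 RPM
gear mesh 22/138 = 0.15942 → 2538.7/0.15942 = 15924 RPM

15924 RPM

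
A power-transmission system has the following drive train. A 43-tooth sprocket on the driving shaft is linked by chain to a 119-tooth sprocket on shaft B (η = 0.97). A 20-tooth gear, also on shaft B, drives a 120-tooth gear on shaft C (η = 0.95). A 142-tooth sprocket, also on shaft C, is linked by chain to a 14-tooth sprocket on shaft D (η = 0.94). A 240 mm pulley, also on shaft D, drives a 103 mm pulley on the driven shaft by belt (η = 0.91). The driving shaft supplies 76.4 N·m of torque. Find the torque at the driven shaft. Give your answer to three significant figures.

42.3 N·m

chain 119/43 = 2.7674 → τ = 76.4·2.7674·0.97 = 205.09 N·m
gear mesh 120/20 = 6 → τ = 205.09·6·0.95 = 1169 N·m
chain 14/142 = 0.098592 → τ = 1169·0.098592·0.94 = 108.34 N·m
belt 103/240 = 0.42917 → τ = 108.34·0.42917·0.91 = 42.311 N·m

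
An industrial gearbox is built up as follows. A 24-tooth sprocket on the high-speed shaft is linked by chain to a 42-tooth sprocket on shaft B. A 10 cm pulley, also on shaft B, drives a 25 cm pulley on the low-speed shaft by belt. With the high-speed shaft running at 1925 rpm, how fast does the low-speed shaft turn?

440 rpm

chain 42/24 = 1.75 → 1925/1.75 = 1100 rpm
belt 25/10 = 2.5 → 1100/2.5 = 440 rpm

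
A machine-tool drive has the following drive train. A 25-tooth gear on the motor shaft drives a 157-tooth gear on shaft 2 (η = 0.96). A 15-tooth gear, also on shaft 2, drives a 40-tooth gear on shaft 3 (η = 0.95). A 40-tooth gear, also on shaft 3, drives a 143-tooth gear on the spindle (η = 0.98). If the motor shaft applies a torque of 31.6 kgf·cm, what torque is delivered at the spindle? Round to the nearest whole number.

Gear mesh: ratio = 157/25 = 6.28; torque at shaft 2 = 31.6 × 6.28 × 0.96 = 190.51 kgf·cm.
Gear mesh: ratio = 40/15 = 2.6667; torque at shaft 3 = 190.51 × 2.6667 × 0.95 = 482.63 kgf·cm.
Gear mesh: ratio = 143/40 = 3.575; torque at the spindle = 482.63 × 3.575 × 0.98 = 1690.9 kgf·cm.

1691 kgf·cm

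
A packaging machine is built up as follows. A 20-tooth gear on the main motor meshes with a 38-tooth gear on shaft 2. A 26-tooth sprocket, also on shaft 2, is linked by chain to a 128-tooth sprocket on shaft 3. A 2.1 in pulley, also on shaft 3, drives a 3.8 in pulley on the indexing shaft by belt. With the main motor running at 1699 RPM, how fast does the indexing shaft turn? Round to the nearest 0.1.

100.4 RPM

the main motor → shaft 2 (gear mesh, 38/20): 1699 ÷ 1.9 = 894.21 RPM
shaft 2 → shaft 3 (chain, 128/26): 894.21 ÷ 4.9231 = 181.64 RPM
shaft 3 → the indexing shaft (belt, 3.8/2.1): 181.64 ÷ 1.8095 = 100.38 RPM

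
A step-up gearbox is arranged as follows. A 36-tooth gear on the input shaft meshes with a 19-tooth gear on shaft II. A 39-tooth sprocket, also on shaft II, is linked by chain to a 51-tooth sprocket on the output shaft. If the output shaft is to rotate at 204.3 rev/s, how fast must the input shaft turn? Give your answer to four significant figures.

141.0 rev/s

Overall ratio R = 0.52778 × 1.3077 = 0.69017.
Required input speed = output speed × R = 204.3 × 0.69017 = 141 rev/s.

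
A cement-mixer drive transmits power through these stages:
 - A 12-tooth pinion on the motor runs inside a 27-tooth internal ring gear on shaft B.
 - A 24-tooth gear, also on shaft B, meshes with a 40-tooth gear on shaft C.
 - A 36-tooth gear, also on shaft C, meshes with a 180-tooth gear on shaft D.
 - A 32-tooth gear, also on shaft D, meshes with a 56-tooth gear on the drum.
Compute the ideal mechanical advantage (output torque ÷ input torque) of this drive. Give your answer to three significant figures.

32.8

Each stage contributes driven/driver: internal gear 27/12 = 2.25, gear mesh 40/24 = 1.6667, gear mesh 180/36 = 5, gear mesh 56/32 = 1.75.
Overall: 2.25 × 1.6667 × 5 × 1.75 = 32.812.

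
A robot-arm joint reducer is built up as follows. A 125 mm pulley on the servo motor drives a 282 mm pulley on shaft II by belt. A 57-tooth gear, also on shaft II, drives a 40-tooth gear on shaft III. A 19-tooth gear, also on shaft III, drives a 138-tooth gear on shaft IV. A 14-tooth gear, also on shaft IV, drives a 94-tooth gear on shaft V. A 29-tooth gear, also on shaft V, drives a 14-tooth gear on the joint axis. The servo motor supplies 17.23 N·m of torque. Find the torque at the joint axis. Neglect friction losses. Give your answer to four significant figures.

Belt: ratio = 282/125 = 2.256; torque at shaft II = 17.23 × 2.256 = 38.871 N·m.
Gear mesh: ratio = 40/57 = 0.70175; torque at shaft III = 38.871 × 0.70175 = 27.278 N·m.
Gear mesh: ratio = 138/19 = 7.2632; torque at shaft IV = 27.278 × 7.2632 = 198.12 N·m.
Gear mesh: ratio = 94/14 = 6.7143; torque at shaft V = 198.12 × 6.7143 = 1330.3 N·m.
Gear mesh: ratio = 14/29 = 0.48276; torque at the joint axis = 1330.3 × 0.48276 = 642.19 N·m.

642.2 N·m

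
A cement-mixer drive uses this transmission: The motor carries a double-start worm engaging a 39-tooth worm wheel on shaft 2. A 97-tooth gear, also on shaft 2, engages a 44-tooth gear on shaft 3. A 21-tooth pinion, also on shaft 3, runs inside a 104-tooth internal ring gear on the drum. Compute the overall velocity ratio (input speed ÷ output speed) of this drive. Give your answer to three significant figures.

Each stage contributes driven/driver: worm 39/2 = 19.5, gear mesh 44/97 = 0.45361, internal gear 104/21 = 4.9524.
Overall: 19.5 × 0.45361 × 4.9524 = 43.806.

43.8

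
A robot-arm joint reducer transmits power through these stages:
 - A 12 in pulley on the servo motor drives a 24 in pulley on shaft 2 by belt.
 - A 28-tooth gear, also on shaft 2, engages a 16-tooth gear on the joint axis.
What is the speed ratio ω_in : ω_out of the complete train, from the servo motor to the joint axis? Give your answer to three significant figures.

Each stage contributes driven/driver: belt 24/12 = 2, gear mesh 16/28 = 0.57143.
Overall: 2 × 0.57143 = 1.1429.

1.14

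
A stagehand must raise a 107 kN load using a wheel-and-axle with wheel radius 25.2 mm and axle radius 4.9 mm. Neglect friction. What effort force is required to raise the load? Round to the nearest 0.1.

20.8 kN

Wheel-and-axle MA = R/r = 25.2/4.9 = 5.1429.
Effort = load / MA = 107 / 5.1429 = 20.806 kN.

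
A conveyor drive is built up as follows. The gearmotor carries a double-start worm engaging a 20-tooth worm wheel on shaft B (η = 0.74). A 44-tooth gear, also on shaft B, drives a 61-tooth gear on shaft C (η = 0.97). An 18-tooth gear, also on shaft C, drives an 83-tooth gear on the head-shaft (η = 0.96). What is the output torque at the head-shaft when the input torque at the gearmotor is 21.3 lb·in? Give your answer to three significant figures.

938 lb·in

Worm: ratio = 20/2 = 10; torque at shaft B = 21.3 × 10 × 0.74 = 157.62 lb·in.
Gear mesh: ratio = 61/44 = 1.3864; torque at shaft C = 157.62 × 1.3864 × 0.97 = 211.96 lb·in.
Gear mesh: ratio = 83/18 = 4.6111; torque at the head-shaft = 211.96 × 4.6111 × 0.96 = 938.29 lb·in.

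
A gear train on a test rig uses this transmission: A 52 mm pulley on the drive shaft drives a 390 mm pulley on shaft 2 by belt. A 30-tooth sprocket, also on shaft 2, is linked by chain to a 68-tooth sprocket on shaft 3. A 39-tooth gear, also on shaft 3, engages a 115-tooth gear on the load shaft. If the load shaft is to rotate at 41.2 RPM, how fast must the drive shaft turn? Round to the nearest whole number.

Overall ratio R = 7.5 × 2.2667 × 2.9487 = 50.128.
Required input speed = output speed × R = 41.2 × 50.128 = 2065.3 RPM.

2065 RPM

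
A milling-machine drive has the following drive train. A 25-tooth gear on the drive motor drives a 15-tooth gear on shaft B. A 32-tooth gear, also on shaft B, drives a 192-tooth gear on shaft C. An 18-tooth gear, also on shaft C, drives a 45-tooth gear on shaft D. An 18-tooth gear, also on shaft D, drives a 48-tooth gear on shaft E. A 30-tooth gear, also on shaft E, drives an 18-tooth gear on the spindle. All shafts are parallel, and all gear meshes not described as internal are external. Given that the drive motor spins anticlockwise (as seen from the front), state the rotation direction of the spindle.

the drive motor → shaft B: external mesh, 1 reversal → CW.
shaft B → shaft C: external mesh, 1 reversal → CCW.
shaft C → shaft D: external mesh, 1 reversal → CW.
shaft D → shaft E: external mesh, 1 reversal → CCW.
shaft E → the spindle: external mesh, 1 reversal → CW.
5 reversals in total — an odd number — so the spindle turns opposite to the drive motor.

clockwise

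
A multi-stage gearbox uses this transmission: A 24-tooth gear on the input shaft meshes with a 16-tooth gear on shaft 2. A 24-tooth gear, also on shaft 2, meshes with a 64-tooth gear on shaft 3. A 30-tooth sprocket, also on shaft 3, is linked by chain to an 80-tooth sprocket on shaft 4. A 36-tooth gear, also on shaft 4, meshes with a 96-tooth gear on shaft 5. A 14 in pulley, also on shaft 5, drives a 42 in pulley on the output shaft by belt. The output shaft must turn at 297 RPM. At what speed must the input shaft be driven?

Overall ratio R = 0.66667 × 2.6667 × 2.6667 × 2.6667 × 3 = 37.926.
Required input speed = output speed × R = 297 × 37.926 = 11264 RPM.

11264 RPM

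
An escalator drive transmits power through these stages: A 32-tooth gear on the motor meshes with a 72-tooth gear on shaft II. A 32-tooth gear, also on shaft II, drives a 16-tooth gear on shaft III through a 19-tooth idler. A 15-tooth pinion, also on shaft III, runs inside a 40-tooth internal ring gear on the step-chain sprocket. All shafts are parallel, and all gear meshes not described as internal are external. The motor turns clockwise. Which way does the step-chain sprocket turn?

the motor → shaft II: external mesh, 1 reversal → CCW.
shaft II → shaft III: driver → idler → driven is 2 external meshes, 2 reversals → CCW.
shaft III → the step-chain sprocket: internal mesh, same direction → CCW.
3 reversals in total — an odd number — so the step-chain sprocket turns opposite to the motor.

counterclockwise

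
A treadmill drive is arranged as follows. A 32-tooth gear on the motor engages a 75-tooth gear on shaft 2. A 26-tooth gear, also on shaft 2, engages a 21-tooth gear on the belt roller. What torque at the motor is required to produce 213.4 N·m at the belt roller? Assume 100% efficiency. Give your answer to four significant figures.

112.7 N·m

Overall ratio R = 2.3438 × 0.80769 = 1.893.
Input torque = output torque / R = 213.4 / 1.893 = 112.73 N·m.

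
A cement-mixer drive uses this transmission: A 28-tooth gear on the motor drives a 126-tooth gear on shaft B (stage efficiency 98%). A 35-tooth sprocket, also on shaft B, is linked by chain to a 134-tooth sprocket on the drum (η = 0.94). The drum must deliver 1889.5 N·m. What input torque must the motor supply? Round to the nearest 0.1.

119.1 N·m

Overall ratio R = 4.5 × 3.8286 = 17.229; overall efficiency η = 0.98 × 0.94 = 0.9212.
Input torque = output torque / (R × η) = 1889.5 / (17.229 × 0.9212) = 119.05 N·m.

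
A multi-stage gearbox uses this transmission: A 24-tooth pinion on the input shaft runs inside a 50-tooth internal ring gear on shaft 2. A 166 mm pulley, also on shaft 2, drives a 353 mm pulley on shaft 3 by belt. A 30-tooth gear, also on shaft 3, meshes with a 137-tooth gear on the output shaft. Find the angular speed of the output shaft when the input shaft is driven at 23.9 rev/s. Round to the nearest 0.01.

1.18 rev/s

internal gear 50/24 = 2.0833 → 23.9/2.0833 = 11.472 rev/s
belt 353/166 = 2.1265 → 11.472/2.1265 = 5.3948 rev/s
gear mesh 137/30 = 4.5667 → 5.3948/4.5667 = 1.1813 rev/s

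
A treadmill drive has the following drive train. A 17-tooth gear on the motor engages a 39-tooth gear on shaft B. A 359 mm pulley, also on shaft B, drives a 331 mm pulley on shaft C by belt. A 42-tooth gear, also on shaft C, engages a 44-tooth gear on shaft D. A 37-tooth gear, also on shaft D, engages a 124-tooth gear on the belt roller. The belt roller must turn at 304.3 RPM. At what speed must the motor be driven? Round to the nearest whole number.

2260 RPM

Overall ratio R = 2.2941 × 0.92201 × 1.0476 × 3.3514 = 7.4263.
Required input speed = output speed × R = 304.3 × 7.4263 = 2259.8 RPM.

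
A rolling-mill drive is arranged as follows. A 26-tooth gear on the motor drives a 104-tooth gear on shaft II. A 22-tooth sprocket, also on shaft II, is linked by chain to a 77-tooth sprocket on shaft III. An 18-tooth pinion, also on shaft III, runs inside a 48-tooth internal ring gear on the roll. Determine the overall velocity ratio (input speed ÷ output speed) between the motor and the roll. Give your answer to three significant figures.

37.3

Each stage contributes driven/driver: gear mesh 104/26 = 4, chain 77/22 = 3.5, internal gear 48/18 = 2.6667.
Overall: 4 × 3.5 × 2.6667 = 37.333.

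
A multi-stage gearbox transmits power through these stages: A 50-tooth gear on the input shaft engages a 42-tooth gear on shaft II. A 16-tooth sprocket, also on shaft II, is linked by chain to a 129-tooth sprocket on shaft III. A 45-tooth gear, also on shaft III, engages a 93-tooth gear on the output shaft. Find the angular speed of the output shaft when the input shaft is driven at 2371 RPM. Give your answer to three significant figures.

169 RPM

the input shaft → shaft II (gear mesh, 42/50): 2371 ÷ 0.84 = 2822.6 RPM
shaft II → shaft III (chain, 129/16): 2822.6 ÷ 8.0625 = 350.09 RPM
shaft III → the output shaft (gear mesh, 93/45): 350.09 ÷ 2.0667 = 169.4 RPM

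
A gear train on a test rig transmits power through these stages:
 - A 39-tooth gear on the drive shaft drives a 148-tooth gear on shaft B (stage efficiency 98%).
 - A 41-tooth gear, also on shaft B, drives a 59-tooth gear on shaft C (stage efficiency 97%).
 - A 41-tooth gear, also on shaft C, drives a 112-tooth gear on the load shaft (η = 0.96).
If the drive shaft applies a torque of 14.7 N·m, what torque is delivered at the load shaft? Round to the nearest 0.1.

After the gear mesh (148/39): 14.7 × 3.7949 × 0.98 = 54.669 N·m
After the gear mesh (59/41): 54.669 × 1.439 × 0.97 = 76.31 N·m
After the gear mesh (112/41): 76.31 × 2.7317 × 0.96 = 200.12 N·m

200.1 N·m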